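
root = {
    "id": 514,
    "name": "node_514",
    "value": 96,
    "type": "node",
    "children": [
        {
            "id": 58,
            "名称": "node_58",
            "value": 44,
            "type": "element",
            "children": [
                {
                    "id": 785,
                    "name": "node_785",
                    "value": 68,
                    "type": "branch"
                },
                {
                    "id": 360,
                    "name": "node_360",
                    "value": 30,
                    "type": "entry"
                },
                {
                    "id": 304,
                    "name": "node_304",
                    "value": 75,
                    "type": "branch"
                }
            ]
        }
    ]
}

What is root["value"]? 96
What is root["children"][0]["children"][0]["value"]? 68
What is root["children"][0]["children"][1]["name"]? "node_360"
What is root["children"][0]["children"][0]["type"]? "branch"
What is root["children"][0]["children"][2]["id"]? 304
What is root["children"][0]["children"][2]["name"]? "node_304"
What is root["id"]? 514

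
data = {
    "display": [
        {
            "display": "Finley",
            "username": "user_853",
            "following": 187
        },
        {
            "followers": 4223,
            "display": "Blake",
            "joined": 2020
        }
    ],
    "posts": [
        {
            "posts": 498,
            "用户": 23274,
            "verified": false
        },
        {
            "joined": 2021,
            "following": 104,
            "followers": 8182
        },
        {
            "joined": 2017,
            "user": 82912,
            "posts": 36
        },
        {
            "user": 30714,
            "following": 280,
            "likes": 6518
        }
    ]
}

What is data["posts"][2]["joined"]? 2017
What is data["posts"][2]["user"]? 82912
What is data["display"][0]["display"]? "Finley"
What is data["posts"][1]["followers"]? 8182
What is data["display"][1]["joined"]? 2020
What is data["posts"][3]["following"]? 280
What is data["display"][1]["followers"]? 4223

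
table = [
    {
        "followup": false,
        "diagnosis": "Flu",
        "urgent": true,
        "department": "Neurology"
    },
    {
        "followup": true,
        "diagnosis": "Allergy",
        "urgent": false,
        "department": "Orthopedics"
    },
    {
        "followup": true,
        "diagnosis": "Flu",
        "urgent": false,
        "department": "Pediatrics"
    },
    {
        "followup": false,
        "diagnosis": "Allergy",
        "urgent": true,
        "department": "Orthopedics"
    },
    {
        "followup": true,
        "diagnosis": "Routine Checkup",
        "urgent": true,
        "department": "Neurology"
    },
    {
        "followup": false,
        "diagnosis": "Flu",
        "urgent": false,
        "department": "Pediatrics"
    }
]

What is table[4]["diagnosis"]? "Routine Checkup"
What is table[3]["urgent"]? True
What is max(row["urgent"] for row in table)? True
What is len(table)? 6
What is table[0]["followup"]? False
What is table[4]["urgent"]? True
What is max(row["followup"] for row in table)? True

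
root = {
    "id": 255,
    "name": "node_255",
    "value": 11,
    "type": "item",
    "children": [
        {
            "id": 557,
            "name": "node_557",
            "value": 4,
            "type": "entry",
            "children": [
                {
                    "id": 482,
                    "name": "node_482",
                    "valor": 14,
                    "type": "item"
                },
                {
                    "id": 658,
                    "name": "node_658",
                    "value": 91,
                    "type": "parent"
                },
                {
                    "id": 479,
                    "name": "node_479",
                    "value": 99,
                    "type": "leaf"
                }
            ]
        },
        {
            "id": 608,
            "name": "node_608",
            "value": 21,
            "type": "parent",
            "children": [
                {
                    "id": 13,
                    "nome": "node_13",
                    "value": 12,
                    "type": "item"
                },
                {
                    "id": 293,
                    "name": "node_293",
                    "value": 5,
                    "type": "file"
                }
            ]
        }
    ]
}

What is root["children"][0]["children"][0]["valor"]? 14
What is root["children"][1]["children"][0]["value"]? 12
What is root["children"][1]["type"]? "parent"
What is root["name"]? "node_255"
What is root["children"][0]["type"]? "entry"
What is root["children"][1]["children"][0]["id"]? 13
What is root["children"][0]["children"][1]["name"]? "node_658"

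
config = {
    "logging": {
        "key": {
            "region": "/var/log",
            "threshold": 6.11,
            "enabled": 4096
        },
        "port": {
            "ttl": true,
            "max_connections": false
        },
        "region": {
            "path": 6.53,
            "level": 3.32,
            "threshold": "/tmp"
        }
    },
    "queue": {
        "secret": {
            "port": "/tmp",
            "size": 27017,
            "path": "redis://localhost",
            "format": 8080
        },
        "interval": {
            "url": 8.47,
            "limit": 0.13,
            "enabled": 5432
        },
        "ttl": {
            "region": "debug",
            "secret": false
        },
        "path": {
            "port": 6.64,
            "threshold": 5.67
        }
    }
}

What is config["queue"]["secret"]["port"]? "/tmp"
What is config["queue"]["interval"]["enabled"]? 5432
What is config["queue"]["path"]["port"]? 6.64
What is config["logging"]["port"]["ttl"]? True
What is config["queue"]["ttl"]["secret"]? False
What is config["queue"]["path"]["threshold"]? 5.67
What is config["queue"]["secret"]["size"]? 27017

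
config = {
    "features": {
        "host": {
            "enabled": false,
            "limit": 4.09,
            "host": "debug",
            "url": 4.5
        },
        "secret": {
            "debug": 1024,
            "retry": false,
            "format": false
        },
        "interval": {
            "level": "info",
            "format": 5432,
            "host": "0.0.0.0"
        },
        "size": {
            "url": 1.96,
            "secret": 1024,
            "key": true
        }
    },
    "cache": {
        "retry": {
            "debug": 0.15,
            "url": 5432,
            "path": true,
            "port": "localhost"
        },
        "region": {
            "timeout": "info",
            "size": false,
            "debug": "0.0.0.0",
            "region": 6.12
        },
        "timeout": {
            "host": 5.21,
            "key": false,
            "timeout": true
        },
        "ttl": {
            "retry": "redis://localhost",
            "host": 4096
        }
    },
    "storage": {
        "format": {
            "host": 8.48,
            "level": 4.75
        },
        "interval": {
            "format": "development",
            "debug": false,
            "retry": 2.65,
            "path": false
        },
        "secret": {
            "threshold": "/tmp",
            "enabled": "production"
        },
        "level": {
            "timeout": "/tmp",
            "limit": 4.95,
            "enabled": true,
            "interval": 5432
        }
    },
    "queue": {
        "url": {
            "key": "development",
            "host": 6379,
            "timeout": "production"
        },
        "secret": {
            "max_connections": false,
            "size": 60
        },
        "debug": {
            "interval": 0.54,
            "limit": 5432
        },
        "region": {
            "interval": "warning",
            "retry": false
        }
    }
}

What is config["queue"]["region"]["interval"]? "warning"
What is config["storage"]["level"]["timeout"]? "/tmp"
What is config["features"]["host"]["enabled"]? False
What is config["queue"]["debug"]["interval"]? 0.54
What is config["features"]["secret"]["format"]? False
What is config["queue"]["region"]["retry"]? False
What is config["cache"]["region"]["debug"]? "0.0.0.0"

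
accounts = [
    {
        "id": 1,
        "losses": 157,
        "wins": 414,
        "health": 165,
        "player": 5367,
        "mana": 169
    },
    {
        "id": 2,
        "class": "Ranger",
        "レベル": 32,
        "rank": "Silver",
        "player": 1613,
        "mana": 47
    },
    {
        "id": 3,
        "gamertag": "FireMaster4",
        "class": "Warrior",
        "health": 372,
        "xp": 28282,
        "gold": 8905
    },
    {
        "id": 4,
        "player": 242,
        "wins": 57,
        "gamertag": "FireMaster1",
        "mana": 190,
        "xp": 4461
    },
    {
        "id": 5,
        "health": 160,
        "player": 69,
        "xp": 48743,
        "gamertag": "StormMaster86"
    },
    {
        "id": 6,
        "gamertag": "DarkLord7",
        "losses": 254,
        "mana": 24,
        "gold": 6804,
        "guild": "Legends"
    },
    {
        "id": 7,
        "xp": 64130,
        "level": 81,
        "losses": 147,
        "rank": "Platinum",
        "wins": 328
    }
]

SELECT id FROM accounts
[1, 2, 3, 4, 5, 6, 7]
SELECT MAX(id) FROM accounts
7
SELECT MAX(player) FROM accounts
5367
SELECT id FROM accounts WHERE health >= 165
[1, 3]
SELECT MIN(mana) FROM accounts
24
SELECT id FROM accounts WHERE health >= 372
[3]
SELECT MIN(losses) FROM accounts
147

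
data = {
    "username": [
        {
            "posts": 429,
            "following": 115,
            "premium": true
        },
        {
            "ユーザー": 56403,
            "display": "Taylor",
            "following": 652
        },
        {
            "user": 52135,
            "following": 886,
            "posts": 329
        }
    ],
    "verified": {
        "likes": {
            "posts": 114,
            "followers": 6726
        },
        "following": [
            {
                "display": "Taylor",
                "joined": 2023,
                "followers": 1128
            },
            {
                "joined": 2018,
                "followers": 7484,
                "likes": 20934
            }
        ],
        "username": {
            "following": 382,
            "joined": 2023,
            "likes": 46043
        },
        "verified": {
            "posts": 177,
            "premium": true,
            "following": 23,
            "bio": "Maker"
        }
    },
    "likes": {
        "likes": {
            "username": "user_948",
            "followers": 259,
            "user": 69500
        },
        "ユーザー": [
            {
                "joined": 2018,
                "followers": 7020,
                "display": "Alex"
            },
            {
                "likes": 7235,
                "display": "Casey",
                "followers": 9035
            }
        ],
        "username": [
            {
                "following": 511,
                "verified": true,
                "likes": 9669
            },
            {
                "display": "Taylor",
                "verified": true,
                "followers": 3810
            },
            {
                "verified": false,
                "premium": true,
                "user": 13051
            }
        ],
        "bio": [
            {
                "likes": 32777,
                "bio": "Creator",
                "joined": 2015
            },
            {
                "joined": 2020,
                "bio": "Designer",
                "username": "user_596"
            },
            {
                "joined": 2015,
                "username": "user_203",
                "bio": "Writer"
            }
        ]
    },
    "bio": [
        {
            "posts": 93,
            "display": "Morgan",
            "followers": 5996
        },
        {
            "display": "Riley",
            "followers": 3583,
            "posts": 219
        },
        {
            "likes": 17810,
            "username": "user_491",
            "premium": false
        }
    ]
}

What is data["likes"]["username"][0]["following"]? 511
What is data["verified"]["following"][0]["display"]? "Taylor"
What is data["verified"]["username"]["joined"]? 2023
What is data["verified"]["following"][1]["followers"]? 7484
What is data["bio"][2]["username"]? "user_491"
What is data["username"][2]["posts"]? 329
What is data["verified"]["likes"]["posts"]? 114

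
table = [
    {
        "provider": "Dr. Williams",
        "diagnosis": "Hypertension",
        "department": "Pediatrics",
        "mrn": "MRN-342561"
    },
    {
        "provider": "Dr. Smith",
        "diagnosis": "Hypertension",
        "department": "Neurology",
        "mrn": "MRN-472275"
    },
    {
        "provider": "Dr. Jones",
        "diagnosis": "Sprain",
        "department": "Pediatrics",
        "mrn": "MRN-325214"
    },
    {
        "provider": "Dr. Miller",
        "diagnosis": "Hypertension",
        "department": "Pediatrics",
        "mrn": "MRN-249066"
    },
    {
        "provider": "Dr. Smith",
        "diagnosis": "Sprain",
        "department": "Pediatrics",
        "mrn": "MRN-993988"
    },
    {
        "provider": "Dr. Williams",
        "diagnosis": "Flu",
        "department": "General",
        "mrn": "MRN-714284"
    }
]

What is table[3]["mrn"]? "MRN-249066"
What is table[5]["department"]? "General"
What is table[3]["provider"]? "Dr. Miller"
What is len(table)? 6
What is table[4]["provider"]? "Dr. Smith"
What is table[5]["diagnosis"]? "Flu"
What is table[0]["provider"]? "Dr. Williams"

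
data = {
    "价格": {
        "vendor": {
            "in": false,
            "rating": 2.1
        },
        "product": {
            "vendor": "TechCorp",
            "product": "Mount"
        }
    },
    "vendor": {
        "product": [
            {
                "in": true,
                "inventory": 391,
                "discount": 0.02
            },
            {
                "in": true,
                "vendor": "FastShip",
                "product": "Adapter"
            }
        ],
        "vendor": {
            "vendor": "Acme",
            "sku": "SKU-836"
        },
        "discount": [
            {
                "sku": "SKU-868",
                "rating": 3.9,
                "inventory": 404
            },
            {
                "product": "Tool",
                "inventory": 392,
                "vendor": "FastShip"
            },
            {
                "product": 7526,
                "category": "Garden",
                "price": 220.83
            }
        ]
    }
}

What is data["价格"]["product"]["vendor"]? "TechCorp"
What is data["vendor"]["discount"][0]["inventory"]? 404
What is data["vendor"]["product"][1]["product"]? "Adapter"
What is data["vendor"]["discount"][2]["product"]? 7526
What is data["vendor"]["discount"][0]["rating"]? 3.9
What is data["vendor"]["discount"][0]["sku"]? "SKU-868"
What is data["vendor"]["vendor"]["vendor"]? "Acme"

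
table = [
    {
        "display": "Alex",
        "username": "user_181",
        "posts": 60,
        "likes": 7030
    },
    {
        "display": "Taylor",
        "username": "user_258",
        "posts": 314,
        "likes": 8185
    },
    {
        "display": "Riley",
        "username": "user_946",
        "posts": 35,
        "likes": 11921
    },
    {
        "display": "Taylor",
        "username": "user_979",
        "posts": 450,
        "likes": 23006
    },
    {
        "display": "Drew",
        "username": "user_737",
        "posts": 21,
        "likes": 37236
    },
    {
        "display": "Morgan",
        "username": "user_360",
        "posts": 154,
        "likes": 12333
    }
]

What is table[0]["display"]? "Alex"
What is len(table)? 6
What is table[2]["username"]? "user_946"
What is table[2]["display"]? "Riley"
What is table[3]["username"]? "user_979"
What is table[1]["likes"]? 8185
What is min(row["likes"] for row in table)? 7030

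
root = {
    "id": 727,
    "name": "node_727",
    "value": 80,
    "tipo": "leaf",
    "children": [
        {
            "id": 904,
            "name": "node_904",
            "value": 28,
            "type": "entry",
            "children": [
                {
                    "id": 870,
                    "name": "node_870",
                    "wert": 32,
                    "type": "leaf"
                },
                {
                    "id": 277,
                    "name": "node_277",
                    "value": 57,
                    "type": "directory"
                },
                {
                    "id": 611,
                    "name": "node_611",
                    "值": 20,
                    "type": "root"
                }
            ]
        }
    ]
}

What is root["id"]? 727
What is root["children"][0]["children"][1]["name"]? "node_277"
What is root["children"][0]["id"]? 904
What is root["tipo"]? "leaf"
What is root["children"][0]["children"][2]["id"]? 611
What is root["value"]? 80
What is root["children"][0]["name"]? "node_904"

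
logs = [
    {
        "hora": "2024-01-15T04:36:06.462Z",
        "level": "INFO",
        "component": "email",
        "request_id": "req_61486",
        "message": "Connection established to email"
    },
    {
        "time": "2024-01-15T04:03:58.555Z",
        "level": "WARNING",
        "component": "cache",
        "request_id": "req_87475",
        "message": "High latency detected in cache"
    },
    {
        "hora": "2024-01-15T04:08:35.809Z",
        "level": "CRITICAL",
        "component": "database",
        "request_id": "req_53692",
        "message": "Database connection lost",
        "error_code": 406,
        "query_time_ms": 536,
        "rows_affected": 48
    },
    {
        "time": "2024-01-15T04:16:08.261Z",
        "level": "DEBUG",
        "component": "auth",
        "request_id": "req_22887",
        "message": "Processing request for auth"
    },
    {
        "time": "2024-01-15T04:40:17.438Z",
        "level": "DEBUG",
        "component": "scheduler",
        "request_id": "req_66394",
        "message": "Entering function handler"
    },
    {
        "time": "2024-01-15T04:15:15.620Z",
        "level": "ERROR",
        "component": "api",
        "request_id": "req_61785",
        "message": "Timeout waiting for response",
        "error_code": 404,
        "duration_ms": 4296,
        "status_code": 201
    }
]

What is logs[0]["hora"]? "2024-01-15T04:36:06.462Z"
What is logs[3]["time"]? "2024-01-15T04:16:08.261Z"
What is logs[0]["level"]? "INFO"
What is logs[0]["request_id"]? "req_61486"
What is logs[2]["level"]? "CRITICAL"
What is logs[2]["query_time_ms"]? 536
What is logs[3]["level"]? "DEBUG"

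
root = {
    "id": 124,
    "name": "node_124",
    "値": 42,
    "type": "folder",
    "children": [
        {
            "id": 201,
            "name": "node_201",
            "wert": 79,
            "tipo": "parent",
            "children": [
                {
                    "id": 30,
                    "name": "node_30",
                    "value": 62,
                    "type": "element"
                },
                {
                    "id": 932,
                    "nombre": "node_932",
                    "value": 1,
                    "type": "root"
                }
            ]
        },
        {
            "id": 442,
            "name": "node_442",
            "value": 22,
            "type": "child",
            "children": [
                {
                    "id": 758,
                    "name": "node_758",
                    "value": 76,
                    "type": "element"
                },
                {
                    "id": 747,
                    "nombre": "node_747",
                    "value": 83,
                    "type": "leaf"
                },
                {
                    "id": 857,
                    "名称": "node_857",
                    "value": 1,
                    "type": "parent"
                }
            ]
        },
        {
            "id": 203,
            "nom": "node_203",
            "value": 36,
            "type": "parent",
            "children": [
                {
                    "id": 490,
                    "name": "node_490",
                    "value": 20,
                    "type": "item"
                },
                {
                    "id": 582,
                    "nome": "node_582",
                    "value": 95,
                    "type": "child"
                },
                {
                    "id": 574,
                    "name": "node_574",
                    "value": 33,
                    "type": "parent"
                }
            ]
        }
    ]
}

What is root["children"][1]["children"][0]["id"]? 758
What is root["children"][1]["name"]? "node_442"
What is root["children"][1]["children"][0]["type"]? "element"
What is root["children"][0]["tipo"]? "parent"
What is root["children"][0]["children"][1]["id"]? 932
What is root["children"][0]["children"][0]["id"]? 30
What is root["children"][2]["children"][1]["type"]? "child"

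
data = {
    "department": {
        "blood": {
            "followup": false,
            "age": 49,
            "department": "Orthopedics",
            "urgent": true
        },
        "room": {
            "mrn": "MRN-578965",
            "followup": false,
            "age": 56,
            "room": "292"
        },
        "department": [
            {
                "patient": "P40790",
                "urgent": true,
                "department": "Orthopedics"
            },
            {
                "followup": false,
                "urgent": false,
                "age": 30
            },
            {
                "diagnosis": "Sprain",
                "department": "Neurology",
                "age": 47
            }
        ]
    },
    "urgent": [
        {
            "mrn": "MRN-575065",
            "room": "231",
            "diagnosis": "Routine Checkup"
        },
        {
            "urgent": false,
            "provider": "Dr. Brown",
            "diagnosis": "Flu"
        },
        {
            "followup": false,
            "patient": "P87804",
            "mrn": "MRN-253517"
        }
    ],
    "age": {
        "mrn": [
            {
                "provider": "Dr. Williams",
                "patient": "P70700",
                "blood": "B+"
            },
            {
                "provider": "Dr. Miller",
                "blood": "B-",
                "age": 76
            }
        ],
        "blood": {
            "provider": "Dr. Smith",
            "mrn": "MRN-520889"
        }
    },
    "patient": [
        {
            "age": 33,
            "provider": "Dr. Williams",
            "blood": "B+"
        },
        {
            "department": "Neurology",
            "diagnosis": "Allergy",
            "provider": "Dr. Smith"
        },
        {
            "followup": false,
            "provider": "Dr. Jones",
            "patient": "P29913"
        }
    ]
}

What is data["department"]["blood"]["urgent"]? True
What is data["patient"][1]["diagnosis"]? "Allergy"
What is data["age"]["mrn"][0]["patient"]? "P70700"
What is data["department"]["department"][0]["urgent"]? True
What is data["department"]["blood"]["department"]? "Orthopedics"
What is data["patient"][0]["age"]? 33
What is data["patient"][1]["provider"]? "Dr. Smith"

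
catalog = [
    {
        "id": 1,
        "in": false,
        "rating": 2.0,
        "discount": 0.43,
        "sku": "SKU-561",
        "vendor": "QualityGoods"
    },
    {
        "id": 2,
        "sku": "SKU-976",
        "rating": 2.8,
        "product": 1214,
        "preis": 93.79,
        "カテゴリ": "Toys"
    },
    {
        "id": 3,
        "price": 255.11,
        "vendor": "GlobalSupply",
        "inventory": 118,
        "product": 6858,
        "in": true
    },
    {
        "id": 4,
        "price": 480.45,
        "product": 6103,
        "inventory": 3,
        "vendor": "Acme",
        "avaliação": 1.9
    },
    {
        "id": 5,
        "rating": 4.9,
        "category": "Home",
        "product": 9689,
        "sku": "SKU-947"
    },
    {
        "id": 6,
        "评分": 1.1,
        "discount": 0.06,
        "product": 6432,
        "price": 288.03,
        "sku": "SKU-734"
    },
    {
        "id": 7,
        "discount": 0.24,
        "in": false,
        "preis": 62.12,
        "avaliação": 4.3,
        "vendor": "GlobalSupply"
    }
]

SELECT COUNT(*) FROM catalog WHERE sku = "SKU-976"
1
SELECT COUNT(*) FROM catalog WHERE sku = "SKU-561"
1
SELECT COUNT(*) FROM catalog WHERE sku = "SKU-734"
1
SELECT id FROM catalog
[1, 2, 3, 4, 5, 6, 7]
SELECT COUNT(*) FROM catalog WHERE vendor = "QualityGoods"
1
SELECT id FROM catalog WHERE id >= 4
[4, 5, 6, 7]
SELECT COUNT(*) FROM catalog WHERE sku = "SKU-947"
1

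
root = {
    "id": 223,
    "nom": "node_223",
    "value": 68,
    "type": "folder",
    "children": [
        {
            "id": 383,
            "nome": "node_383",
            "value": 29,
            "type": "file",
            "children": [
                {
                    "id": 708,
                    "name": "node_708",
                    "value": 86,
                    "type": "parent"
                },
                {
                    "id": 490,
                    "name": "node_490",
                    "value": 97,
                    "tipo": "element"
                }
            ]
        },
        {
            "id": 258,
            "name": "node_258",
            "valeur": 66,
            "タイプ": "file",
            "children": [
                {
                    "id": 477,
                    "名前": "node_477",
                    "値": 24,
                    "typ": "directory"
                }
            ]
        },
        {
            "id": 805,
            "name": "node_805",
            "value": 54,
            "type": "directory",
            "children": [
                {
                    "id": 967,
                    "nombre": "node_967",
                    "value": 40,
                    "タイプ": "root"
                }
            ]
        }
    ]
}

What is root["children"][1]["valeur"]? 66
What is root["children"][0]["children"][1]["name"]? "node_490"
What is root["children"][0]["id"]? 383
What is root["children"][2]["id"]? 805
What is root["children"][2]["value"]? 54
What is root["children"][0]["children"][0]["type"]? "parent"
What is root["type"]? "folder"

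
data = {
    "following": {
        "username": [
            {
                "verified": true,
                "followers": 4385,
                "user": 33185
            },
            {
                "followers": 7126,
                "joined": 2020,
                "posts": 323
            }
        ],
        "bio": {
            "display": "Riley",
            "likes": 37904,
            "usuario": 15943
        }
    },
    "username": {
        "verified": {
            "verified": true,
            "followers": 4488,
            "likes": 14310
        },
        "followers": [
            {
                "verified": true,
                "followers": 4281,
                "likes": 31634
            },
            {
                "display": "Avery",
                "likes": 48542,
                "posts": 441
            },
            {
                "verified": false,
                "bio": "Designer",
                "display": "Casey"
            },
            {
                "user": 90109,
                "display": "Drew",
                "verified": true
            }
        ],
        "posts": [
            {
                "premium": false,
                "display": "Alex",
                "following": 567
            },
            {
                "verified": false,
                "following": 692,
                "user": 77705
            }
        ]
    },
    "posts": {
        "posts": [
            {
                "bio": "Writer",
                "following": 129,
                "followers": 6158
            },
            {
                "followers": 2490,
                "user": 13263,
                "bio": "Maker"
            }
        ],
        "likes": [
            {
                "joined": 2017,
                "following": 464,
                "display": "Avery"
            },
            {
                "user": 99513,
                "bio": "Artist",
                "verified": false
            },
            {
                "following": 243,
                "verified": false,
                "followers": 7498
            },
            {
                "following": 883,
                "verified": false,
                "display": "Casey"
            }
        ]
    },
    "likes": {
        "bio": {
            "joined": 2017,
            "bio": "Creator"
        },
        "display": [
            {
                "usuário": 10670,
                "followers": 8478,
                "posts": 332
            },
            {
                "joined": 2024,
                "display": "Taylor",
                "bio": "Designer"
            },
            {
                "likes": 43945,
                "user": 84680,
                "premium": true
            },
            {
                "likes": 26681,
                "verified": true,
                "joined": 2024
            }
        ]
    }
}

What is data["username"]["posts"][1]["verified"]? False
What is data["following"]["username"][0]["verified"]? True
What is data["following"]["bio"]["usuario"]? 15943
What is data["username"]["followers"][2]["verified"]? False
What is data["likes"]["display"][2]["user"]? 84680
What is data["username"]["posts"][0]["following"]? 567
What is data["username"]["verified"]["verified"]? True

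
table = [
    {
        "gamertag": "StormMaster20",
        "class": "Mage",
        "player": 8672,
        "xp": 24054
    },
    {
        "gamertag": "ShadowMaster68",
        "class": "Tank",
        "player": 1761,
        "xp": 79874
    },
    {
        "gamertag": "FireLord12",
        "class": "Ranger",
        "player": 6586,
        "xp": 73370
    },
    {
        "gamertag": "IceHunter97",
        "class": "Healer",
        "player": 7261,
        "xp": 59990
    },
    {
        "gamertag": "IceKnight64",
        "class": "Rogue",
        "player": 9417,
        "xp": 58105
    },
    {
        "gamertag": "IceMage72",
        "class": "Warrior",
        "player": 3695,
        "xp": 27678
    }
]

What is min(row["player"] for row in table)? 1761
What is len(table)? 6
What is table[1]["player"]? 1761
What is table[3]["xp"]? 59990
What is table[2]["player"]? 6586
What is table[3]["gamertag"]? "IceHunter97"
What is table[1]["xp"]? 79874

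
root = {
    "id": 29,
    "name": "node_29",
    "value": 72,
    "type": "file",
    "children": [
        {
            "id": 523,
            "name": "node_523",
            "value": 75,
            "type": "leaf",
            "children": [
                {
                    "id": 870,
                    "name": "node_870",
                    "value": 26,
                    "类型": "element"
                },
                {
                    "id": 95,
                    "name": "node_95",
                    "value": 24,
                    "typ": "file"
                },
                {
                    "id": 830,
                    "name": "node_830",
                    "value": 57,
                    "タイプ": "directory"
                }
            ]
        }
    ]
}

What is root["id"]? 29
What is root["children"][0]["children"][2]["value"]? 57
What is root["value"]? 72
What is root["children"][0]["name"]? "node_523"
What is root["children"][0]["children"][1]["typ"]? "file"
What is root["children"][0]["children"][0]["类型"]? "element"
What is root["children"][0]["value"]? 75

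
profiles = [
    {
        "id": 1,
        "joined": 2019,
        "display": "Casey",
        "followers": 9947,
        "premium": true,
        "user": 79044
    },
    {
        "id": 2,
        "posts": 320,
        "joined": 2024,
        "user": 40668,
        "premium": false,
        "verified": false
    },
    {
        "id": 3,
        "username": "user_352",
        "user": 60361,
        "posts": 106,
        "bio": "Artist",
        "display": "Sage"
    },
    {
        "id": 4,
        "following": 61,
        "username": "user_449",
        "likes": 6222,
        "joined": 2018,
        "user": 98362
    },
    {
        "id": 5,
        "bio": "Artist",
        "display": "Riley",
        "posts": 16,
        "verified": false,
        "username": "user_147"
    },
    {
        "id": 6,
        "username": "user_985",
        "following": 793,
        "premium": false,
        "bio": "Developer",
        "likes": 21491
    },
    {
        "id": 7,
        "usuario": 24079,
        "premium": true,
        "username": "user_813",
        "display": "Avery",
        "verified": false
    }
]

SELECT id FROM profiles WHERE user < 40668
[]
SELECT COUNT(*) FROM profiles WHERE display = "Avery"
1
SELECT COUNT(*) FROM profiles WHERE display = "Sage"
1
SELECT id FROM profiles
[1, 2, 3, 4, 5, 6, 7]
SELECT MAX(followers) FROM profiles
9947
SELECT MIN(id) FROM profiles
1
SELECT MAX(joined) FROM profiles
2024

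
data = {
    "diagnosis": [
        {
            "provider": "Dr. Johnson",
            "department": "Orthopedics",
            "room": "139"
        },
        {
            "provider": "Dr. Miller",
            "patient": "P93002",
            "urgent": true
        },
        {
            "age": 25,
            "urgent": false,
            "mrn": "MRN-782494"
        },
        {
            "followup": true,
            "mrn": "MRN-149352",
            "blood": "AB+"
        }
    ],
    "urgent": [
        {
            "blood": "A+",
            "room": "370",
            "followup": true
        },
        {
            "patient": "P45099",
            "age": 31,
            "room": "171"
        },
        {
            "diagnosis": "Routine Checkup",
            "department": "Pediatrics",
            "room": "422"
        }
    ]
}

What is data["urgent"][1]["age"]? 31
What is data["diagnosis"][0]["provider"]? "Dr. Johnson"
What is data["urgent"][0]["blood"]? "A+"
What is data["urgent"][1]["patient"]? "P45099"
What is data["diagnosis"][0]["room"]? "139"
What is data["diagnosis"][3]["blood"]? "AB+"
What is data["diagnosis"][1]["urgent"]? True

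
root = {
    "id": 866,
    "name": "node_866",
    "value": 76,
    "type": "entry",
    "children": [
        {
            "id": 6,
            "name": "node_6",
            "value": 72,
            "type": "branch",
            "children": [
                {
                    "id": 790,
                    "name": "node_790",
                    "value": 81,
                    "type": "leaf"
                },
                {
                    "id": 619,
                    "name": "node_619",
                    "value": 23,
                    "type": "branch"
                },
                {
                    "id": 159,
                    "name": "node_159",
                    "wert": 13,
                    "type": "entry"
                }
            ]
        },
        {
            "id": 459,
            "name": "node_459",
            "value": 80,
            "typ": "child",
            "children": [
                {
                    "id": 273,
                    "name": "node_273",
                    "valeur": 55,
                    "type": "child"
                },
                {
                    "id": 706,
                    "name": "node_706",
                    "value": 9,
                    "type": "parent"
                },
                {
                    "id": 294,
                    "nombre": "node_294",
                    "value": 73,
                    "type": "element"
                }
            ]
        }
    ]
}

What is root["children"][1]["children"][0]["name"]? "node_273"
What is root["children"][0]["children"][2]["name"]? "node_159"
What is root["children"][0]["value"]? 72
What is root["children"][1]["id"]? 459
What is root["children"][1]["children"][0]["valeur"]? 55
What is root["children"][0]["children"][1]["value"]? 23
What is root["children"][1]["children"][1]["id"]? 706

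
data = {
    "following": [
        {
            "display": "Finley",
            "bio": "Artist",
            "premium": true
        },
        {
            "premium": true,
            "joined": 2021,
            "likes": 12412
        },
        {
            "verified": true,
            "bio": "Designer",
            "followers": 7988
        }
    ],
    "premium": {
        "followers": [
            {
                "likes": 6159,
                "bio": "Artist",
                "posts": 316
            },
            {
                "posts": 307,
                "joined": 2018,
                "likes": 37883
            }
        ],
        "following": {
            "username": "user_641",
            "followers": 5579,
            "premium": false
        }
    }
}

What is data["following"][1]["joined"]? 2021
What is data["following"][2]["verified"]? True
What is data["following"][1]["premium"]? True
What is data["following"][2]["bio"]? "Designer"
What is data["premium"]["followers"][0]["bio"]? "Artist"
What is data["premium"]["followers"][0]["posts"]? 316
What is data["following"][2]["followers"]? 7988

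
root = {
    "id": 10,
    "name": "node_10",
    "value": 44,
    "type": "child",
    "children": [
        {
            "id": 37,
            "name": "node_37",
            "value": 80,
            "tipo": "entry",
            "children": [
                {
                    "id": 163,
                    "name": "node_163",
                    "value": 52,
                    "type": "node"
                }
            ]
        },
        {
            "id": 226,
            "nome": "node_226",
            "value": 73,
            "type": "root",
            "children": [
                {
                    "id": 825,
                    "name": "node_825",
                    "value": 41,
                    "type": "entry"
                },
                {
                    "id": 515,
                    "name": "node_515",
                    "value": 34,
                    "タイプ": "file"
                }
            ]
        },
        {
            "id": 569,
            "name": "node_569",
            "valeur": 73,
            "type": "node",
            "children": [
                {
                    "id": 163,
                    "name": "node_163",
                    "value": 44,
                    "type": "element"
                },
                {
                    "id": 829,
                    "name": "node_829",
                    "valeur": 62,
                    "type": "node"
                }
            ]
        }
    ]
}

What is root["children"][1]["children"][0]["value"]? 41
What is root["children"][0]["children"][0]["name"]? "node_163"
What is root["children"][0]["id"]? 37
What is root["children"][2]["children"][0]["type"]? "element"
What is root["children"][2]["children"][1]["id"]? 829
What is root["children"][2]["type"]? "node"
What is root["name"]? "node_10"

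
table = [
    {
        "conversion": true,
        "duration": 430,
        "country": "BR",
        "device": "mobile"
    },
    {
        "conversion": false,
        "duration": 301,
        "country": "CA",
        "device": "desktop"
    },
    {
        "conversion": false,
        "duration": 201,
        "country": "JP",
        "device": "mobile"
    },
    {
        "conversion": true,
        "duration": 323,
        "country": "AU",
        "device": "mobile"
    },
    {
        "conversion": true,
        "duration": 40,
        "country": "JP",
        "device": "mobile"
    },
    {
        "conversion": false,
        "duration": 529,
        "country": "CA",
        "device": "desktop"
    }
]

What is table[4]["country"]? "JP"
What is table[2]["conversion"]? False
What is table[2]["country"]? "JP"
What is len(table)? 6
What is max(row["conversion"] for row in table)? True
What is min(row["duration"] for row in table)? 40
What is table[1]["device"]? "desktop"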